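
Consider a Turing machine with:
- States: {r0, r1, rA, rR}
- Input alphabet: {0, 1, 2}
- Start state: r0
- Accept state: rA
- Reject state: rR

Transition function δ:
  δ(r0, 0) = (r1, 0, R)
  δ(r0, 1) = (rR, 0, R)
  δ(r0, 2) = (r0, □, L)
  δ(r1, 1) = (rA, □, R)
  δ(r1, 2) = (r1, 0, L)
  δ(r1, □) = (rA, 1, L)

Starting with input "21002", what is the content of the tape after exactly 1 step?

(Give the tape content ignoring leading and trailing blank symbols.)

Execution trace:
Initial: [r0]21002
Step 1: δ(r0, 2) = (r0, □, L) → [r0]□□1002

No transition is defined for δ(r0, □). By convention the machine halts and rejects.

After 1 step, the tape (ignoring leading/trailing blanks) is: 1002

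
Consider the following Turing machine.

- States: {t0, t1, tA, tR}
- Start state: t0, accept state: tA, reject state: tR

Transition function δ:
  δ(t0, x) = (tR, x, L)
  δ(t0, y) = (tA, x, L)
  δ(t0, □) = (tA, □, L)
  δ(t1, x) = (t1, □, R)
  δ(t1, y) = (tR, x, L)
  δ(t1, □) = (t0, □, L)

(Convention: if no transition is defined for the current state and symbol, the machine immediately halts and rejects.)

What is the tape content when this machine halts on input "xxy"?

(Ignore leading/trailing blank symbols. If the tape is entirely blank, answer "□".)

Execution trace:
Initial: [t0]xxy
Step 1: δ(t0, x) = (tR, x, L) → [tR]□xxy

The machine reaches the reject state tR and halts.

Final tape (ignoring leading/trailing blanks): xxy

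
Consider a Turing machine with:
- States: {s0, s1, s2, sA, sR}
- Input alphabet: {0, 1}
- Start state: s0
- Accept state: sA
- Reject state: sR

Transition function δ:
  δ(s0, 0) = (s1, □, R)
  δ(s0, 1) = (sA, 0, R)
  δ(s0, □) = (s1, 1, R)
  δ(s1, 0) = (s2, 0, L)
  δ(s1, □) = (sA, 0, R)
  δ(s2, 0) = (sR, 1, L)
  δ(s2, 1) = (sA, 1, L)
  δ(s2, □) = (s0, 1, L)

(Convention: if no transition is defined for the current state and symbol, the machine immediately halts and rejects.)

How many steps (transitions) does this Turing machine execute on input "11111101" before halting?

Execution trace:
Initial: [s0]11111101
Step 1: δ(s0, 1) = (sA, 0, R) → 0[sA]1111101

The machine reaches the accept state sA and halts.

The machine executed 1 step before halting.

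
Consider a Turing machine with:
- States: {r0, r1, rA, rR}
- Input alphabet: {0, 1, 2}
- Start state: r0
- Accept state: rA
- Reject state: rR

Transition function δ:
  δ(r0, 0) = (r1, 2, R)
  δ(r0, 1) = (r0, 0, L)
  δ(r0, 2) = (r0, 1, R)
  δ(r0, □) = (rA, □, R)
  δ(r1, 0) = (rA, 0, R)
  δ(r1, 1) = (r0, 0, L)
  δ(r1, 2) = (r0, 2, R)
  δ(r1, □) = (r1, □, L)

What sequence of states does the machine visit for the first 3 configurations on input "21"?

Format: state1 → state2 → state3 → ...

Execution trace:
Initial: [r0]21
Step 1: δ(r0, 2) = (r0, 1, R) → 1[r0]1
Step 2: δ(r0, 1) = (r0, 0, L) → [r0]10

State sequence: r0 → r0 → r0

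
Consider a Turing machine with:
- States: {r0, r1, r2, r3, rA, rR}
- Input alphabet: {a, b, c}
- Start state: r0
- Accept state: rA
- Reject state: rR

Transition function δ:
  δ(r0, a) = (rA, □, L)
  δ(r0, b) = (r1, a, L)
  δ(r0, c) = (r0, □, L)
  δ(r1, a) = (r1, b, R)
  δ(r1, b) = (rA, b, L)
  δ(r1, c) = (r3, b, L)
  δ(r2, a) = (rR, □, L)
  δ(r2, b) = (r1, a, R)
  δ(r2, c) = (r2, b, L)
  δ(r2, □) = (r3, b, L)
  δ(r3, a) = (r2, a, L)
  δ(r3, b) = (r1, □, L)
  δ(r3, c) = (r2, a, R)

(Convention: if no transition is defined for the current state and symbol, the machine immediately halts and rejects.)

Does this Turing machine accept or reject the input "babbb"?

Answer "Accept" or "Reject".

Execution trace:
Initial: [r0]babbb
Step 1: δ(r0, b) = (r1, a, L) → [r1]□aabbb

No transition is defined for δ(r1, □). By convention the machine halts and rejects.

Answer: Reject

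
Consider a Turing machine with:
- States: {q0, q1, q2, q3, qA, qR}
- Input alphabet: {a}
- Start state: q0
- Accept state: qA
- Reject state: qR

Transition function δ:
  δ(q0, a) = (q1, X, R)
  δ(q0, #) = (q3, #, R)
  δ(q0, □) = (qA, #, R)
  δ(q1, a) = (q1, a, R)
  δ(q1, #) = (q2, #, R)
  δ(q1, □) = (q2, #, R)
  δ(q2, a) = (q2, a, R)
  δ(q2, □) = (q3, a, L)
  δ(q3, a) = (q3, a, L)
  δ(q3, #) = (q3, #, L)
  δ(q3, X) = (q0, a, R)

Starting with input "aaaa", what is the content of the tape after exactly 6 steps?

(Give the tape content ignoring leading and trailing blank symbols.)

Execution trace:
Initial: [q0]aaaa
Step 1: δ(q0, a) = (q1, X, R) → X[q1]aaa
Step 2: δ(q1, a) = (q1, a, R) → Xa[q1]aa
Step 3: δ(q1, a) = (q1, a, R) → Xaa[q1]a
Step 4: δ(q1, a) = (q1, a, R) → Xaaa[q1]□
Step 5: δ(q1, □) = (q2, #, R) → Xaaa#[q2]□
Step 6: δ(q2, □) = (q3, a, L) → Xaaa[q3]#a

After 6 steps, the tape (ignoring leading/trailing blanks) is: Xaaa#a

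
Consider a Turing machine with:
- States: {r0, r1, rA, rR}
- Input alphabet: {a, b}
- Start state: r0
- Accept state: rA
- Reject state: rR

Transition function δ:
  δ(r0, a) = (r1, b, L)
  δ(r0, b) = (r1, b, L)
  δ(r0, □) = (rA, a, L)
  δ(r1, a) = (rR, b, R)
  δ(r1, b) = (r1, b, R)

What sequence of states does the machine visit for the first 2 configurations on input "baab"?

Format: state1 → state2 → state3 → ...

Execution trace:
Initial: [r0]baab
Step 1: δ(r0, b) = (r1, b, L) → [r1]□baab

No transition is defined for δ(r1, □). By convention the machine halts and rejects.

State sequence: r0 → r1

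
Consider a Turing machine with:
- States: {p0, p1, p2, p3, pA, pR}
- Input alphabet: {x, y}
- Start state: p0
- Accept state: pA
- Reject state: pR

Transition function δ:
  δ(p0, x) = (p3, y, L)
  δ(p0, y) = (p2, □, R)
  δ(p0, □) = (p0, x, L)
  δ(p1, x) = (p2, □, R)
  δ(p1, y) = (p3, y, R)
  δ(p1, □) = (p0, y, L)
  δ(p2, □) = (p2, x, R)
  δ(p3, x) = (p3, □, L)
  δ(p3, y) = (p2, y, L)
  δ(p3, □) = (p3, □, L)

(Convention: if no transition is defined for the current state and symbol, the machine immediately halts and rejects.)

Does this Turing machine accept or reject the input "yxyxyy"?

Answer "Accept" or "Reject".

Execution trace:
Initial: [p0]yxyxyy
Step 1: δ(p0, y) = (p2, □, R) → □[p2]xyxyy

No transition is defined for δ(p2, x). By convention the machine halts and rejects.

Answer: Reject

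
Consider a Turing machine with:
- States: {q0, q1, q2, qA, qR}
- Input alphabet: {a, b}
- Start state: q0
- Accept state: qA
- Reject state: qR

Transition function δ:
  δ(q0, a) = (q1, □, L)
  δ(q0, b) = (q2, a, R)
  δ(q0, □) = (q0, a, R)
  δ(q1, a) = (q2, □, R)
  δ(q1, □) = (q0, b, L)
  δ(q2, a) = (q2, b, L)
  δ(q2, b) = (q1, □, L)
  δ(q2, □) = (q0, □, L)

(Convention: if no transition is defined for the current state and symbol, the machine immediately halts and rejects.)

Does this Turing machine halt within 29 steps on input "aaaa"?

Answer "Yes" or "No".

Execution trace:
Initial: [q0]aaaa
Step 1: δ(q0, a) = (q1, □, L) → [q1]□□aaa
Step 2: δ(q1, □) = (q0, b, L) → [q0]□b□aaa
Step 3: δ(q0, □) = (q0, a, R) → a[q0]b□aaa
Step 4: δ(q0, b) = (q2, a, R) → aa[q2]□aaa
Step 5: δ(q2, □) = (q0, □, L) → a[q0]a□aaa
Step 6: δ(q0, a) = (q1, □, L) → [q1]a□□aaa
Step 7: δ(q1, a) = (q2, □, R) → □[q2]□□aaa
Step 8: δ(q2, □) = (q0, □, L) → [q0]□□□aaa
Step 9: δ(q0, □) = (q0, a, R) → a[q0]□□aaa
Step 10: δ(q0, □) = (q0, a, R) → aa[q0]□aaa
Step 11: δ(q0, □) = (q0, a, R) → aaa[q0]aaa
Step 12: δ(q0, a) = (q1, □, L) → aa[q1]a□aa
Step 13: δ(q1, a) = (q2, □, R) → aa□[q2]□aa
Step 14: δ(q2, □) = (q0, □, L) → aa[q0]□□aa
Step 15: δ(q0, □) = (q0, a, R) → aaa[q0]□aa
Step 16: δ(q0, □) = (q0, a, R) → aaaa[q0]aa
Step 17: δ(q0, a) = (q1, □, L) → aaa[q1]a□a
Step 18: δ(q1, a) = (q2, □, R) → aaa□[q2]□a
Step 19: δ(q2, □) = (q0, □, L) → aaa[q0]□□a
Step 20: δ(q0, □) = (q0, a, R) → aaaa[q0]□a
Step 21: δ(q0, □) = (q0, a, R) → aaaaa[q0]a
Step 22: δ(q0, a) = (q1, □, L) → aaaa[q1]a□
Step 23: δ(q1, a) = (q2, □, R) → aaaa□[q2]□
Step 24: δ(q2, □) = (q0, □, L) → aaaa[q0]□□
Step 25: δ(q0, □) = (q0, a, R) → aaaaa[q0]□
Step 26: δ(q0, □) = (q0, a, R) → aaaaaa[q0]□
Step 27: δ(q0, □) = (q0, a, R) → aaaaaaa[q0]□
Step 28: δ(q0, □) = (q0, a, R) → aaaaaaaa[q0]□
Step 29: δ(q0, □) = (q0, a, R) → aaaaaaaaa[q0]□

The machine has not reached a halting state after 29 steps.
The machine did not halt within the 29-step bound.

Answer: No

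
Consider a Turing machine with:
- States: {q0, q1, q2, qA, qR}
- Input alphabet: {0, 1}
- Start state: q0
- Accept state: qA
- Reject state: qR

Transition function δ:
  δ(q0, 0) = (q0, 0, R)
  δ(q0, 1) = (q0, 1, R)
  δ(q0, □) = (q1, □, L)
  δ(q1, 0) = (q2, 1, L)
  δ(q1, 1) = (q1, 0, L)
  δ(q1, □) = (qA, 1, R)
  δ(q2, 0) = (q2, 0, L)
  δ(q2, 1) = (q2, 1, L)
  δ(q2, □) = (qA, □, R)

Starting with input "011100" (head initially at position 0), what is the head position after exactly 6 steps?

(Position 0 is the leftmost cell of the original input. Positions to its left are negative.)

Execution trace (head position shown):
Step 0: [q0]011100  (head at position 0)
Step 1: move right → 0[q0]11100  (head at position 1)
Step 2: move right → 01[q0]1100  (head at position 2)
Step 3: move right → 011[q0]100  (head at position 3)
Step 4: move right → 0111[q0]00  (head at position 4)
Step 5: move right → 01110[q0]0  (head at position 5)
Step 6: move right → 011100[q0]□  (head at position 6)

After 6 steps, the head is at position 6.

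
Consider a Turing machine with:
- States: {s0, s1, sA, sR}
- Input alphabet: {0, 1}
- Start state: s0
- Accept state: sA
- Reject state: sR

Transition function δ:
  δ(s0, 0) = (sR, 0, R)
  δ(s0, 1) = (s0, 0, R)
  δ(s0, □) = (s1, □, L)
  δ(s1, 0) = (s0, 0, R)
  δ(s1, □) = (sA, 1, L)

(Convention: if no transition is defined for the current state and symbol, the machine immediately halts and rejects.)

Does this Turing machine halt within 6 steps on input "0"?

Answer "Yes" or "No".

Execution trace:
Initial: [s0]0
Step 1: δ(s0, 0) = (sR, 0, R) → 0[sR]□

The machine reaches the reject state sR and halts.
The machine halted after 1 step (within the 6-step bound).

Answer: Yes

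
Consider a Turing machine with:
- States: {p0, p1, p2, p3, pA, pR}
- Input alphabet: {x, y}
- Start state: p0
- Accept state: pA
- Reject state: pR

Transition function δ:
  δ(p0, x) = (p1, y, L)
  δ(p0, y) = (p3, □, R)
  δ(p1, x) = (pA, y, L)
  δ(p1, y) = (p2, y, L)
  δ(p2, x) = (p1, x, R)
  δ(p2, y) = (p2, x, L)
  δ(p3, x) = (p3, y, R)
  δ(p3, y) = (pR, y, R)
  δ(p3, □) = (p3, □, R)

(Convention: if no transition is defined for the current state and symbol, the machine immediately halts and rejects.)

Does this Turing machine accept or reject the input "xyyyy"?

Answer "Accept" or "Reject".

Execution trace:
Initial: [p0]xyyyy
Step 1: δ(p0, x) = (p1, y, L) → [p1]□yyyyy

No transition is defined for δ(p1, □). By convention the machine halts and rejects.

Answer: Reject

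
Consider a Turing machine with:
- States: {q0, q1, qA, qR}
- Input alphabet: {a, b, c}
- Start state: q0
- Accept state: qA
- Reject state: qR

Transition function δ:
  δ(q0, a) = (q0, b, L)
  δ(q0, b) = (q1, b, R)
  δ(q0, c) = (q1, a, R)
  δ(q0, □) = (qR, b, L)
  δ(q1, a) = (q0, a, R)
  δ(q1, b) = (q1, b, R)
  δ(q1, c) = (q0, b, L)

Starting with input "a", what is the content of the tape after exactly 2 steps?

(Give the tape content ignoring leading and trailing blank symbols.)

Execution trace:
Initial: [q0]a
Step 1: δ(q0, a) = (q0, b, L) → [q0]□b
Step 2: δ(q0, □) = (qR, b, L) → [qR]□bb

The machine reaches the reject state qR and halts.

After 2 steps, the tape (ignoring leading/trailing blanks) is: bb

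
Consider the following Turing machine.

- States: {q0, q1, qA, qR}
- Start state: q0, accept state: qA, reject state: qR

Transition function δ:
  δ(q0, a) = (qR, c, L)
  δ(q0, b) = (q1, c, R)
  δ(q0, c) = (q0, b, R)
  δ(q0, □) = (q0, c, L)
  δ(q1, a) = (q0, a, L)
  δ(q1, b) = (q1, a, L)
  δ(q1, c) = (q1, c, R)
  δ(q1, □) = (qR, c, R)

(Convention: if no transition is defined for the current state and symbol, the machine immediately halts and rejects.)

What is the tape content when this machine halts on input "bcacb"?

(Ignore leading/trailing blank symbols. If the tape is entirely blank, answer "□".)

Execution trace:
Initial: [q0]bcacb
Step 1: δ(q0, b) = (q1, c, R) → c[q1]cacb
Step 2: δ(q1, c) = (q1, c, R) → cc[q1]acb
Step 3: δ(q1, a) = (q0, a, L) → c[q0]cacb
Step 4: δ(q0, c) = (q0, b, R) → cb[q0]acb
Step 5: δ(q0, a) = (qR, c, L) → c[qR]bccb

The machine reaches the reject state qR and halts.

Final tape (ignoring leading/trailing blanks): cbccb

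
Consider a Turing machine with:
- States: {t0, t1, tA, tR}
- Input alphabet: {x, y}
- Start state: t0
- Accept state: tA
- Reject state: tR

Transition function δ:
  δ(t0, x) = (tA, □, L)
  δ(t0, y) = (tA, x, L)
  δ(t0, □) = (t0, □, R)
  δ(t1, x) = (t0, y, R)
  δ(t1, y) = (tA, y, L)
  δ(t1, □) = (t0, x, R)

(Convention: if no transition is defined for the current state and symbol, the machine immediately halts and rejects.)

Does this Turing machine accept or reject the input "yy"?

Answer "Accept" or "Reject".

Execution trace:
Initial: [t0]yy
Step 1: δ(t0, y) = (tA, x, L) → [tA]□xy

The machine reaches the accept state tA and halts.

Answer: Accept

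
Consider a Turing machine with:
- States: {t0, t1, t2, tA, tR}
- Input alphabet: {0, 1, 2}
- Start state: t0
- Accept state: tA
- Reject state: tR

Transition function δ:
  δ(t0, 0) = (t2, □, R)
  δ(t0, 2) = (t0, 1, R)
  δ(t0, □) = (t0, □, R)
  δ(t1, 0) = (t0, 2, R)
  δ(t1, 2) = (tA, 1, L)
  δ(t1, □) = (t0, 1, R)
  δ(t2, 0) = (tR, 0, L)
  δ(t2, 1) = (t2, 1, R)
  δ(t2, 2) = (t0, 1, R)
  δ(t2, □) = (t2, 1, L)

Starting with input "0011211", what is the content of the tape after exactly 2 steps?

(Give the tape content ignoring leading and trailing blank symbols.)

Execution trace:
Initial: [t0]0011211
Step 1: δ(t0, 0) = (t2, □, R) → □[t2]011211
Step 2: δ(t2, 0) = (tR, 0, L) → [tR]□011211

The machine reaches the reject state tR and halts.

After 2 steps, the tape (ignoring leading/trailing blanks) is: 011211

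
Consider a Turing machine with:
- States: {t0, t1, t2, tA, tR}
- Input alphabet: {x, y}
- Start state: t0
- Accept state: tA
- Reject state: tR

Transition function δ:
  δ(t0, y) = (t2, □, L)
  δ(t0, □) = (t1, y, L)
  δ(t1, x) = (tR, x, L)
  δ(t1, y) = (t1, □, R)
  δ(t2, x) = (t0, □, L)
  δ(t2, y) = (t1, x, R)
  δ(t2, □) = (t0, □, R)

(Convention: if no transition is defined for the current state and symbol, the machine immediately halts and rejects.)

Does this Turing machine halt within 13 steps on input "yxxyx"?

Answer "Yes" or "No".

Execution trace:
Initial: [t0]yxxyx
Step 1: δ(t0, y) = (t2, □, L) → [t2]□□xxyx
Step 2: δ(t2, □) = (t0, □, R) → □[t0]□xxyx
Step 3: δ(t0, □) = (t1, y, L) → [t1]□yxxyx

No transition is defined for δ(t1, □). By convention the machine halts and rejects.
The machine halted after 3 steps (within the 13-step bound).

Answer: Yes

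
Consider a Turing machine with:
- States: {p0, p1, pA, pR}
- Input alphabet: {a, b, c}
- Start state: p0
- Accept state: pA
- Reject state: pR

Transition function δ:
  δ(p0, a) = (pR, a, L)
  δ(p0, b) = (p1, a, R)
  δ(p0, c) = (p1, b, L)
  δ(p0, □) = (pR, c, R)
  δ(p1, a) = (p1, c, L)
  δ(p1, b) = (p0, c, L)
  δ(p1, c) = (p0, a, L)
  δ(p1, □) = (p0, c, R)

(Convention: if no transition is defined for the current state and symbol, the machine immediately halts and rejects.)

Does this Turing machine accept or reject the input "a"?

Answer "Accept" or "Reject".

Execution trace:
Initial: [p0]a
Step 1: δ(p0, a) = (pR, a, L) → [pR]□a

The machine reaches the reject state pR and halts.

Answer: Reject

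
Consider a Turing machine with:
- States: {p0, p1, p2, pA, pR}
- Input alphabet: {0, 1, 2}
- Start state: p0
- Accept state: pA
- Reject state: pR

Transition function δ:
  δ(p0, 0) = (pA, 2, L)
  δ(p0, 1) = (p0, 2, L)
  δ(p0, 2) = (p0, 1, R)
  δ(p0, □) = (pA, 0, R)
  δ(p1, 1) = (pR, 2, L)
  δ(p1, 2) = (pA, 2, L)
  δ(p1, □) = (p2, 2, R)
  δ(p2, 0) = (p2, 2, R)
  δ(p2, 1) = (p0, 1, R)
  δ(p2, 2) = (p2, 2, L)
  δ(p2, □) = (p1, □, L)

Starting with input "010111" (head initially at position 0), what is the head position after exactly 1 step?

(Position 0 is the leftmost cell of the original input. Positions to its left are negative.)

Execution trace (head position shown):
Step 0: [p0]010111  (head at position 0)
Step 1: move left → [pA]□210111  (head at position -1)

After 1 step, the head is at position -1.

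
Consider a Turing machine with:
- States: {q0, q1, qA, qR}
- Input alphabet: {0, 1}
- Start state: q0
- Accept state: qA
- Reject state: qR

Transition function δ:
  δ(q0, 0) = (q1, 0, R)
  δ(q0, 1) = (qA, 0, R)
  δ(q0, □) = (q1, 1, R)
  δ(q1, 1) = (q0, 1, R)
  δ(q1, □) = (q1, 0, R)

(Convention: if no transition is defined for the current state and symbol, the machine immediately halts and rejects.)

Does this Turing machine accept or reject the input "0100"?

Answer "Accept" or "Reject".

Execution trace:
Initial: [q0]0100
Step 1: δ(q0, 0) = (q1, 0, R) → 0[q1]100
Step 2: δ(q1, 1) = (q0, 1, R) → 01[q0]00
Step 3: δ(q0, 0) = (q1, 0, R) → 010[q1]0

No transition is defined for δ(q1, 0). By convention the machine halts and rejects.

Answer: Reject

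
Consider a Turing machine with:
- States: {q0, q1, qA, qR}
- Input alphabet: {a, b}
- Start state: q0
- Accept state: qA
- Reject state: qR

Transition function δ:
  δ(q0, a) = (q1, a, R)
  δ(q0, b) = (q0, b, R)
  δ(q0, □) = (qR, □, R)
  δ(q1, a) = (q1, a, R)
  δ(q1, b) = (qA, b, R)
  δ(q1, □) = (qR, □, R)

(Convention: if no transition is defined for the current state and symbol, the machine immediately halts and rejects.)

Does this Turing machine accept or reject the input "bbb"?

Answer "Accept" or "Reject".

Execution trace:
Initial: [q0]bbb
Step 1: δ(q0, b) = (q0, b, R) → b[q0]bb
Step 2: δ(q0, b) = (q0, b, R) → bb[q0]b
Step 3: δ(q0, b) = (q0, b, R) → bbb[q0]□
Step 4: δ(q0, □) = (qR, □, R) → bbb□[qR]□

The machine reaches the reject state qR and halts.

Answer: Reject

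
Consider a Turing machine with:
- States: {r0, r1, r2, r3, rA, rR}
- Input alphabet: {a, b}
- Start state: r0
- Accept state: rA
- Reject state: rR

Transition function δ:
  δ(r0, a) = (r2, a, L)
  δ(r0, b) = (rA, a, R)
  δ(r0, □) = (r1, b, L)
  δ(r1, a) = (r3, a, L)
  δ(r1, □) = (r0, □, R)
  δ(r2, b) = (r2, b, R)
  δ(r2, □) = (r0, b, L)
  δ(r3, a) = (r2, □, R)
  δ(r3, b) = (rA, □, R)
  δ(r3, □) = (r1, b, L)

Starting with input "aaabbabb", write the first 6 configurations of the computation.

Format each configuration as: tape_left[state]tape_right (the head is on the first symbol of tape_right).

Transitions applied:
Step 1: δ(r0, a) = (r2, a, L)
Step 2: δ(r2, □) = (r0, b, L)
Step 3: δ(r0, □) = (r1, b, L)
Step 4: δ(r1, □) = (r0, □, R)
Step 5: δ(r0, b) = (rA, a, R)

The first 6 configurations are:
[r0]aaabbabb ⊢ [r2]□aaabbabb ⊢ [r0]□baaabbabb ⊢ [r1]□bbaaabbabb ⊢ □[r0]bbaaabbabb ⊢ □a[rA]baaabbabb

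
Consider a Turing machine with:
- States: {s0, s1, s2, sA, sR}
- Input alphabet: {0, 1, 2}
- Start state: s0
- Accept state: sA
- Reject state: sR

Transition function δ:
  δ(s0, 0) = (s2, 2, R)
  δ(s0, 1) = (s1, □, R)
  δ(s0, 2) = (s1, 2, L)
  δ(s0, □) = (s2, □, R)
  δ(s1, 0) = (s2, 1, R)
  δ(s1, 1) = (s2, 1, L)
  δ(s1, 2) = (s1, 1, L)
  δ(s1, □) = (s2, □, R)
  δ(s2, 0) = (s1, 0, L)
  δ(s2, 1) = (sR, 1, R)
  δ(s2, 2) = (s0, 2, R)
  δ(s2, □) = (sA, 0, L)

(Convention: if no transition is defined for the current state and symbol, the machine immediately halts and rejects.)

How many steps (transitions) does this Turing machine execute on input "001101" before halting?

Execution trace:
Initial: [s0]001101
Step 1: δ(s0, 0) = (s2, 2, R) → 2[s2]01101
Step 2: δ(s2, 0) = (s1, 0, L) → [s1]201101
Step 3: δ(s1, 2) = (s1, 1, L) → [s1]□101101
Step 4: δ(s1, □) = (s2, □, R) → □[s2]101101
Step 5: δ(s2, 1) = (sR, 1, R) → □1[sR]01101

The machine reaches the reject state sR and halts.

The machine executed 5 steps before halting.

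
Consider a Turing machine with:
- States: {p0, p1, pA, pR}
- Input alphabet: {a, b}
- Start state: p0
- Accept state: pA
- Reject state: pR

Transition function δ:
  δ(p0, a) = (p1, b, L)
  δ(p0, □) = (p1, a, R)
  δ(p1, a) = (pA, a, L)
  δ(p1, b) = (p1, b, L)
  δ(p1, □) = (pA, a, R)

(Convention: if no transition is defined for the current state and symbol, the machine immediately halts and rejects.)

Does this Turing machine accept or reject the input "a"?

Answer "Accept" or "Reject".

Execution trace:
Initial: [p0]a
Step 1: δ(p0, a) = (p1, b, L) → [p1]□b
Step 2: δ(p1, □) = (pA, a, R) → a[pA]b

The machine reaches the accept state pA and halts.

Answer: Accept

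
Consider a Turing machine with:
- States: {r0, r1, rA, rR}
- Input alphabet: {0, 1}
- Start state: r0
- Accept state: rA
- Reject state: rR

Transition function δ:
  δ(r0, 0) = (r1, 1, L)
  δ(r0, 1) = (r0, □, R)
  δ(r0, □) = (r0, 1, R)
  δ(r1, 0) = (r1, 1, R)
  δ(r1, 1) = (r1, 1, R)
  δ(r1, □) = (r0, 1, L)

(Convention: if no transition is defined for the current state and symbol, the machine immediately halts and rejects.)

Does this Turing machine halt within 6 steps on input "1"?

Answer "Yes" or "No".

Execution trace:
Initial: [r0]1
Step 1: δ(r0, 1) = (r0, □, R) → □[r0]□
Step 2: δ(r0, □) = (r0, 1, R) → □1[r0]□
Step 3: δ(r0, □) = (r0, 1, R) → □11[r0]□
Step 4: δ(r0, □) = (r0, 1, R) → □111[r0]□
Step 5: δ(r0, □) = (r0, 1, R) → □1111[r0]□
Step 6: δ(r0, □) = (r0, 1, R) → □11111[r0]□

The machine has not reached a halting state after 6 steps.
The machine did not halt within the 6-step bound.

Answer: No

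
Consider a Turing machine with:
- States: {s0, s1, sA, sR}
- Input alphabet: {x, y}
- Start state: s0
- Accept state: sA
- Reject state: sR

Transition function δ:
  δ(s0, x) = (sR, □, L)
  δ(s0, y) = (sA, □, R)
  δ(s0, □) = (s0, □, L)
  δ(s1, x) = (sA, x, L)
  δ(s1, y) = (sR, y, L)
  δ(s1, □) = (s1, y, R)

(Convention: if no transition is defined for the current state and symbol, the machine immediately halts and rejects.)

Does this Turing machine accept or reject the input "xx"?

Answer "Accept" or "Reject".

Execution trace:
Initial: [s0]xx
Step 1: δ(s0, x) = (sR, □, L) → [sR]□□x

The machine reaches the reject state sR and halts.

Answer: Reject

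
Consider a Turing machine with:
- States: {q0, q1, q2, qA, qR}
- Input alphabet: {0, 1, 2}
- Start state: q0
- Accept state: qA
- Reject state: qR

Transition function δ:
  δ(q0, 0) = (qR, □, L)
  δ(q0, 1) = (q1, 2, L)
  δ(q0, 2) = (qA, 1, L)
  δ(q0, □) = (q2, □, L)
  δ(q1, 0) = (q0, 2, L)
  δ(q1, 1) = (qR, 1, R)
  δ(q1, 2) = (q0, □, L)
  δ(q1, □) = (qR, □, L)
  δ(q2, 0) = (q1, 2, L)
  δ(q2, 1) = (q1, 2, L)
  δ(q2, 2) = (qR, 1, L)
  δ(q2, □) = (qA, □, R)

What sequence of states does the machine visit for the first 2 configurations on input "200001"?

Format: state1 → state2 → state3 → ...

Execution trace:
Initial: [q0]200001
Step 1: δ(q0, 2) = (qA, 1, L) → [qA]□100001

The machine reaches the accept state qA and halts.

State sequence: q0 → qA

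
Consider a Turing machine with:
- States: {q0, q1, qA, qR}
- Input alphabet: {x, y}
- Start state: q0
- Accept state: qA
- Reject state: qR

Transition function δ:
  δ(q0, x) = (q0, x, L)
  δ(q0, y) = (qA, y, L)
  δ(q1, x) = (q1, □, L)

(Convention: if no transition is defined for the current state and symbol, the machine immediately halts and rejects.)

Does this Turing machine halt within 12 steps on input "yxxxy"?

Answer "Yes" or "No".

Execution trace:
Initial: [q0]yxxxy
Step 1: δ(q0, y) = (qA, y, L) → [qA]□yxxxy

The machine reaches the accept state qA and halts.
The machine halted after 1 step (within the 12-step bound).

Answer: Yes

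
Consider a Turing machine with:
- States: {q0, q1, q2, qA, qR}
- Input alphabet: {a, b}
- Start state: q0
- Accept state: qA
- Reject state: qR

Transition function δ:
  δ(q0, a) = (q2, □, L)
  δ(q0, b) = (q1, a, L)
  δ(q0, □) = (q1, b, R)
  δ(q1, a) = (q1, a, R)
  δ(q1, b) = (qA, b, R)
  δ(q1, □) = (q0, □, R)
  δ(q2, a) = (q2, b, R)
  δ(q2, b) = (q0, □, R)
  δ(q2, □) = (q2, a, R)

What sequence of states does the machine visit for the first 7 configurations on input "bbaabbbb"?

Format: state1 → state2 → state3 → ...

Execution trace:
Initial: [q0]bbaabbbb
Step 1: δ(q0, b) = (q1, a, L) → [q1]□abaabbbb
Step 2: δ(q1, □) = (q0, □, R) → □[q0]abaabbbb
Step 3: δ(q0, a) = (q2, □, L) → [q2]□□baabbbb
Step 4: δ(q2, □) = (q2, a, R) → a[q2]□baabbbb
Step 5: δ(q2, □) = (q2, a, R) → aa[q2]baabbbb
Step 6: δ(q2, b) = (q0, □, R) → aa□[q0]aabbbb

State sequence: q0 → q1 → q0 → q2 → q2 → q2 → q0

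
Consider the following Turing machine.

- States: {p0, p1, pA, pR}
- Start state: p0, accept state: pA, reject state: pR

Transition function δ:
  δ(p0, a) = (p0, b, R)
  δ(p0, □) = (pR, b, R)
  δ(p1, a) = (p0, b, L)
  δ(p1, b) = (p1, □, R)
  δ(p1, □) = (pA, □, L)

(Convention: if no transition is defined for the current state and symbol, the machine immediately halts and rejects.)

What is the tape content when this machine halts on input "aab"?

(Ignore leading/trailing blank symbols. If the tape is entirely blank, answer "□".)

Execution trace:
Initial: [p0]aab
Step 1: δ(p0, a) = (p0, b, R) → b[p0]ab
Step 2: δ(p0, a) = (p0, b, R) → bb[p0]b

No transition is defined for δ(p0, b). By convention the machine halts and rejects.

Final tape (ignoring leading/trailing blanks): bbb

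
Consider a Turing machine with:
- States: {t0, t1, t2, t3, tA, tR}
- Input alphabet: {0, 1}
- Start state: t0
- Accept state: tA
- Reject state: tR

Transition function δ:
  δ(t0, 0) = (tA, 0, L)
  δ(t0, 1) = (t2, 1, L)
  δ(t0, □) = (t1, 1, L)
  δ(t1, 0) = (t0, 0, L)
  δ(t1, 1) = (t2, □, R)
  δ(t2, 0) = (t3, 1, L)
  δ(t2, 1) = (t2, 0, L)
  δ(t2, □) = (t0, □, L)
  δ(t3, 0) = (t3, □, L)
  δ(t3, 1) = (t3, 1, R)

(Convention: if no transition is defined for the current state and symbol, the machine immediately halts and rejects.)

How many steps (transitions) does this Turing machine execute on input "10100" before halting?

Execution trace:
Initial: [t0]10100
Step 1: δ(t0, 1) = (t2, 1, L) → [t2]□10100
Step 2: δ(t2, □) = (t0, □, L) → [t0]□□10100
Step 3: δ(t0, □) = (t1, 1, L) → [t1]□1□10100

No transition is defined for δ(t1, □). By convention the machine halts and rejects.

The machine executed 3 steps before halting.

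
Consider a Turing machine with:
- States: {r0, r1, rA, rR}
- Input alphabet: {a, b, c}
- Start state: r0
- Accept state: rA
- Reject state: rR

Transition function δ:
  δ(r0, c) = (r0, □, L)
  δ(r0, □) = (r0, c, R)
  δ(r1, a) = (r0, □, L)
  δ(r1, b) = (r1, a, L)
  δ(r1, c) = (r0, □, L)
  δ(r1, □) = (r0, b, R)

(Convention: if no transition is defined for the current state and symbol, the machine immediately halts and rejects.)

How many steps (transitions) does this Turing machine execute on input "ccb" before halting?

Execution trace:
Initial: [r0]ccb
Step 1: δ(r0, c) = (r0, □, L) → [r0]□□cb
Step 2: δ(r0, □) = (r0, c, R) → c[r0]□cb
Step 3: δ(r0, □) = (r0, c, R) → cc[r0]cb
Step 4: δ(r0, c) = (r0, □, L) → c[r0]c□b
Step 5: δ(r0, c) = (r0, □, L) → [r0]c□□b
Step 6: δ(r0, c) = (r0, □, L) → [r0]□□□□b
Step 7: δ(r0, □) = (r0, c, R) → c[r0]□□□b
Step 8: δ(r0, □) = (r0, c, R) → cc[r0]□□b
Step 9: δ(r0, □) = (r0, c, R) → ccc[r0]□b
Step 10: δ(r0, □) = (r0, c, R) → cccc[r0]b

No transition is defined for δ(r0, b). By convention the machine halts and rejects.

The machine executed 10 steps before halting.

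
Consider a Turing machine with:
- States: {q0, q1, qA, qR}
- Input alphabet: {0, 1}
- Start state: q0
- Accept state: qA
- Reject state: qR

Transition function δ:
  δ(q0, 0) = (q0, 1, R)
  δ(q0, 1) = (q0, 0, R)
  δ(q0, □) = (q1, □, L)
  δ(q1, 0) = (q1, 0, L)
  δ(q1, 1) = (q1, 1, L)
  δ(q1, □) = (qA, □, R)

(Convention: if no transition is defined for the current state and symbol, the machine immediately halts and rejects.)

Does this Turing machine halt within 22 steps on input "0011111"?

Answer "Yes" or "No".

Execution trace:
Initial: [q0]0011111
Step 1: δ(q0, 0) = (q0, 1, R) → 1[q0]011111
Step 2: δ(q0, 0) = (q0, 1, R) → 11[q0]11111
Step 3: δ(q0, 1) = (q0, 0, R) → 110[q0]1111
Step 4: δ(q0, 1) = (q0, 0, R) → 1100[q0]111
Step 5: δ(q0, 1) = (q0, 0, R) → 11000[q0]11
Step 6: δ(q0, 1) = (q0, 0, R) → 110000[q0]1
Step 7: δ(q0, 1) = (q0, 0, R) → 1100000[q0]□
Step 8: δ(q0, □) = (q1, □, L) → 110000[q1]0□
Step 9: δ(q1, 0) = (q1, 0, L) → 11000[q1]00□
Step 10: δ(q1, 0) = (q1, 0, L) → 1100[q1]000□
Step 11: δ(q1, 0) = (q1, 0, L) → 110[q1]0000□
Step 12: δ(q1, 0) = (q1, 0, L) → 11[q1]00000□
Step 13: δ(q1, 0) = (q1, 0, L) → 1[q1]100000□
Step 14: δ(q1, 1) = (q1, 1, L) → [q1]1100000□
Step 15: δ(q1, 1) = (q1, 1, L) → [q1]□1100000□
Step 16: δ(q1, □) = (qA, □, R) → □[qA]1100000□

The machine reaches the accept state qA and halts.
The machine halted after 16 steps (within the 22-step bound).

Answer: Yes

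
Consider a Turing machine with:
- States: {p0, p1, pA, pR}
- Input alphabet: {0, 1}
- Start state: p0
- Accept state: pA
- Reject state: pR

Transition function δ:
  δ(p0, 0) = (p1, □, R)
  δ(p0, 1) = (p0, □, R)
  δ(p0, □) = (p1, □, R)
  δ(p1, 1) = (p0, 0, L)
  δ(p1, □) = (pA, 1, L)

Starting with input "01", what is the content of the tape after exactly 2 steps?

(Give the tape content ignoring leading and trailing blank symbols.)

Execution trace:
Initial: [p0]01
Step 1: δ(p0, 0) = (p1, □, R) → □[p1]1
Step 2: δ(p1, 1) = (p0, 0, L) → [p0]□0

After 2 steps, the tape (ignoring leading/trailing blanks) is: 0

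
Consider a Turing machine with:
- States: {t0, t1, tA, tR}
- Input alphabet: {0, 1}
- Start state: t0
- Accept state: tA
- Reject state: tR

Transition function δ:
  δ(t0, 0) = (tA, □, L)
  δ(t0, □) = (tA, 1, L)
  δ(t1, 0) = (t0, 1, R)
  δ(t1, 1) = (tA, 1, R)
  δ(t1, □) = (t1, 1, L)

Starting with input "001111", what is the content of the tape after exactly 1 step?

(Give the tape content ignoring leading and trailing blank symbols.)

Execution trace:
Initial: [t0]001111
Step 1: δ(t0, 0) = (tA, □, L) → [tA]□□01111

The machine reaches the accept state tA and halts.

After 1 step, the tape (ignoring leading/trailing blanks) is: 01111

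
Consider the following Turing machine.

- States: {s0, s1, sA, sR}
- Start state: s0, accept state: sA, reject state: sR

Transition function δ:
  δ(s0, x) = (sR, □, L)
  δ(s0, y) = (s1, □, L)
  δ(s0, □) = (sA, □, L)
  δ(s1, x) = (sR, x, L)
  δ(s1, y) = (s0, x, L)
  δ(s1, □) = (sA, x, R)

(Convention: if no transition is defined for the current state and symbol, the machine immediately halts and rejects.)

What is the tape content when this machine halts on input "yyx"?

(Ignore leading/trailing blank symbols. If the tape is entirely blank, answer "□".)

Execution trace:
Initial: [s0]yyx
Step 1: δ(s0, y) = (s1, □, L) → [s1]□□yx
Step 2: δ(s1, □) = (sA, x, R) → x[sA]□yx

The machine reaches the accept state sA and halts.

Final tape (ignoring leading/trailing blanks): x□yx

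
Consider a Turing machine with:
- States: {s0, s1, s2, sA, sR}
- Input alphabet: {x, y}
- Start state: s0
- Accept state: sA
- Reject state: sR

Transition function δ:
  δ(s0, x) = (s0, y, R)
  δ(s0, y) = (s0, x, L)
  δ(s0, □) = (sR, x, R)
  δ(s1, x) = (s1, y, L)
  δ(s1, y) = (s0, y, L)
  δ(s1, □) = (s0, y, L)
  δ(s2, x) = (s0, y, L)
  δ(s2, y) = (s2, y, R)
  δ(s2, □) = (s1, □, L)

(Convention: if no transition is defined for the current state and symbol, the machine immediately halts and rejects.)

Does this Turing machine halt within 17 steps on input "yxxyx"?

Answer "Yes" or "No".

Execution trace:
Initial: [s0]yxxyx
Step 1: δ(s0, y) = (s0, x, L) → [s0]□xxxyx
Step 2: δ(s0, □) = (sR, x, R) → x[sR]xxxyx

The machine reaches the reject state sR and halts.
The machine halted after 2 steps (within the 17-step bound).

Answer: Yes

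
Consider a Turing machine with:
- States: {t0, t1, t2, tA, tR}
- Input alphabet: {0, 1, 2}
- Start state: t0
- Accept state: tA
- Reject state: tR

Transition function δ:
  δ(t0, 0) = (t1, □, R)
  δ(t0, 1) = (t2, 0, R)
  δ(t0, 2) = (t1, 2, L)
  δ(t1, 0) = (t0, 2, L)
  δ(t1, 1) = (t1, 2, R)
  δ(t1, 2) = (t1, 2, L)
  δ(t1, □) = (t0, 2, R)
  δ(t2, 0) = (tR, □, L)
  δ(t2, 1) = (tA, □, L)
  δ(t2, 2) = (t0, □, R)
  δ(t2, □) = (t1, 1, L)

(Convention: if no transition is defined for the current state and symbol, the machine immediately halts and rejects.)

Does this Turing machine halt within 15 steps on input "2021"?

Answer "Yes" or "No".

Execution trace:
Initial: [t0]2021
Step 1: δ(t0, 2) = (t1, 2, L) → [t1]□2021
Step 2: δ(t1, □) = (t0, 2, R) → 2[t0]2021
Step 3: δ(t0, 2) = (t1, 2, L) → [t1]22021
Step 4: δ(t1, 2) = (t1, 2, L) → [t1]□22021
Step 5: δ(t1, □) = (t0, 2, R) → 2[t0]22021
Step 6: δ(t0, 2) = (t1, 2, L) → [t1]222021
Step 7: δ(t1, 2) = (t1, 2, L) → [t1]□222021
Step 8: δ(t1, □) = (t0, 2, R) → 2[t0]222021
Step 9: δ(t0, 2) = (t1, 2, L) → [t1]2222021
Step 10: δ(t1, 2) = (t1, 2, L) → [t1]□2222021
Step 11: δ(t1, □) = (t0, 2, R) → 2[t0]2222021
Step 12: δ(t0, 2) = (t1, 2, L) → [t1]22222021
Step 13: δ(t1, 2) = (t1, 2, L) → [t1]□22222021
Step 14: δ(t1, □) = (t0, 2, R) → 2[t0]22222021
Step 15: δ(t0, 2) = (t1, 2, L) → [t1]222222021

The machine has not reached a halting state after 15 steps.
The machine did not halt within the 15-step bound.

Answer: No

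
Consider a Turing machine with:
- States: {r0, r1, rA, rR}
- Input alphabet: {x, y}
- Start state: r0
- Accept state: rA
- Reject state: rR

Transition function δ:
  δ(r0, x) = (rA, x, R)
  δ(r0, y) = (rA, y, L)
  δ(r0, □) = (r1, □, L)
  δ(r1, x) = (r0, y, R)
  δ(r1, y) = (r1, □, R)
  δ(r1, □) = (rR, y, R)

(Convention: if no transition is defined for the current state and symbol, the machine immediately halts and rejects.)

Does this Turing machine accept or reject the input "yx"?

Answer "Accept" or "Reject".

Execution trace:
Initial: [r0]yx
Step 1: δ(r0, y) = (rA, y, L) → [rA]□yx

The machine reaches the accept state rA and halts.

Answer: Accept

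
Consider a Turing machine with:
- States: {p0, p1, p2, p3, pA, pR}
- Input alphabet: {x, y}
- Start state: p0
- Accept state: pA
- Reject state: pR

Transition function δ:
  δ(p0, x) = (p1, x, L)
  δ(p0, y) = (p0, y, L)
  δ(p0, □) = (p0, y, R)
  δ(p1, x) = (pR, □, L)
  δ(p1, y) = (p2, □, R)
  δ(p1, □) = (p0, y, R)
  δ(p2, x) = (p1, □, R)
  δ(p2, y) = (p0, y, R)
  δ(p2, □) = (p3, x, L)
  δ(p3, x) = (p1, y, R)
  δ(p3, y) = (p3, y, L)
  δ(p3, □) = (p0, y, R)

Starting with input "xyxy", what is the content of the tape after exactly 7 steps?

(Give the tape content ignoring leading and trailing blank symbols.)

Execution trace:
Initial: [p0]xyxy
Step 1: δ(p0, x) = (p1, x, L) → [p1]□xyxy
Step 2: δ(p1, □) = (p0, y, R) → y[p0]xyxy
Step 3: δ(p0, x) = (p1, x, L) → [p1]yxyxy
Step 4: δ(p1, y) = (p2, □, R) → □[p2]xyxy
Step 5: δ(p2, x) = (p1, □, R) → □□[p1]yxy
Step 6: δ(p1, y) = (p2, □, R) → □□□[p2]xy
Step 7: δ(p2, x) = (p1, □, R) → □□□□[p1]y

After 7 steps, the tape (ignoring leading/trailing blanks) is: y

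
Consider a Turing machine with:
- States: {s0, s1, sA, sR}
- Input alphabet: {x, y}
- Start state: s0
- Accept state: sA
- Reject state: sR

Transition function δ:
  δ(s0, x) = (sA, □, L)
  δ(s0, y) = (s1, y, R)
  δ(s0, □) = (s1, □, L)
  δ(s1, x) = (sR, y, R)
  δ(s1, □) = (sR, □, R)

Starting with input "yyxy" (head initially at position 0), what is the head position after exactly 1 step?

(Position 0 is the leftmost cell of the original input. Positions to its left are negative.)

Execution trace (head position shown):
Step 0: [s0]yyxy  (head at position 0)
Step 1: move right → y[s1]yxy  (head at position 1)

After 1 step, the head is at position 1.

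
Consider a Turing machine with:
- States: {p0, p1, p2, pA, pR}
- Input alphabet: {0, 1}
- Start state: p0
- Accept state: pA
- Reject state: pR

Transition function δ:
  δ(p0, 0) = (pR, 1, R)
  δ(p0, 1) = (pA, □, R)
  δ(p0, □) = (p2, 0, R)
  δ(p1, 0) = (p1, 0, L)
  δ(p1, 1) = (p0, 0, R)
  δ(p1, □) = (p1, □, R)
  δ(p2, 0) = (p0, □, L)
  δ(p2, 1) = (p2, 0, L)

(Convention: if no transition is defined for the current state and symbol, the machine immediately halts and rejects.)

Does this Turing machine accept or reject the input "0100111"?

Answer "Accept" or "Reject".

Execution trace:
Initial: [p0]0100111
Step 1: δ(p0, 0) = (pR, 1, R) → 1[pR]100111

The machine reaches the reject state pR and halts.

Answer: Reject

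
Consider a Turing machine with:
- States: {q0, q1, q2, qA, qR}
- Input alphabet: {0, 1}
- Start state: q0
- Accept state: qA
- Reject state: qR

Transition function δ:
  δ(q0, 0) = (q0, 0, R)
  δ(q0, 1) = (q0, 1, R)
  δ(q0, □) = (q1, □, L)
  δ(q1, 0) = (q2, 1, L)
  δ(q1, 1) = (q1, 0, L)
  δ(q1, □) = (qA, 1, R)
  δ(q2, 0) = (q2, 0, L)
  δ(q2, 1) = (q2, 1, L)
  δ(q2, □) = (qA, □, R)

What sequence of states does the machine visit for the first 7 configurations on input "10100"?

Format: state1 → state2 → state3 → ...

Execution trace:
Initial: [q0]10100
Step 1: δ(q0, 1) = (q0, 1, R) → 1[q0]0100
Step 2: δ(q0, 0) = (q0, 0, R) → 10[q0]100
Step 3: δ(q0, 1) = (q0, 1, R) → 101[q0]00
Step 4: δ(q0, 0) = (q0, 0, R) → 1010[q0]0
Step 5: δ(q0, 0) = (q0, 0, R) → 10100[q0]□
Step 6: δ(q0, □) = (q1, □, L) → 1010[q1]0□

State sequence: q0 → q0 → q0 → q0 → q0 → q0 → q1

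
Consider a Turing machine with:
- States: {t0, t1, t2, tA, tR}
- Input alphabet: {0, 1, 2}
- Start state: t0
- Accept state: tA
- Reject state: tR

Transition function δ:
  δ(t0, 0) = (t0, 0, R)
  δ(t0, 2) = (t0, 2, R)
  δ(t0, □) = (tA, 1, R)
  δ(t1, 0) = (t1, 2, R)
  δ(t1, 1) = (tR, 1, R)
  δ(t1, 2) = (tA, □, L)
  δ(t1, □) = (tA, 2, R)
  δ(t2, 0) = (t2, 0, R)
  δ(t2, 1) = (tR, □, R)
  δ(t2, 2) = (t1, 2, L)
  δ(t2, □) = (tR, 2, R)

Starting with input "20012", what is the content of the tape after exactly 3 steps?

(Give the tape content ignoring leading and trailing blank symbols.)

Execution trace:
Initial: [t0]20012
Step 1: δ(t0, 2) = (t0, 2, R) → 2[t0]0012
Step 2: δ(t0, 0) = (t0, 0, R) → 20[t0]012
Step 3: δ(t0, 0) = (t0, 0, R) → 200[t0]12

No transition is defined for δ(t0, 1). By convention the machine halts and rejects.

After 3 steps, the tape (ignoring leading/trailing blanks) is: 20012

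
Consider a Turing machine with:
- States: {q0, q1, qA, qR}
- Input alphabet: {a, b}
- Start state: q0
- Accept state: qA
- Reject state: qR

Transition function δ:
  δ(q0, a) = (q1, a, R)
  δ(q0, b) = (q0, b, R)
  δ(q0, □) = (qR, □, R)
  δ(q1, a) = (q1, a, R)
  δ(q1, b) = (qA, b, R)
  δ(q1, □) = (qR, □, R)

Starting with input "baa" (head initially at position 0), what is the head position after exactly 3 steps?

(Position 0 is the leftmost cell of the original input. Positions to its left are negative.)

Execution trace (head position shown):
Step 0: [q0]baa  (head at position 0)
Step 1: move right → b[q0]aa  (head at position 1)
Step 2: move right → ba[q1]a  (head at position 2)
Step 3: move right → baa[q1]□  (head at position 3)

After 3 steps, the head is at position 3.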